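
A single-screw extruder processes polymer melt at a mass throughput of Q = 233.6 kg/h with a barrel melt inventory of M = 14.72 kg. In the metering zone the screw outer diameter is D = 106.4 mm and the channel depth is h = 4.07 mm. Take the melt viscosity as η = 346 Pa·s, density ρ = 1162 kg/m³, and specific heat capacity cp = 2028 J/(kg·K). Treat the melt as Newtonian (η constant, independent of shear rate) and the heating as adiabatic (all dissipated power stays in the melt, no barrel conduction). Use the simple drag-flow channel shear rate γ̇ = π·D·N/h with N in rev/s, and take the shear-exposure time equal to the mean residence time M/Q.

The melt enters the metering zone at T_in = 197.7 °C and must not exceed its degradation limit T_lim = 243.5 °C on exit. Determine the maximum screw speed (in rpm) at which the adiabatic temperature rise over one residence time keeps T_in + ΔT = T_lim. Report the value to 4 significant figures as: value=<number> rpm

value=27.09 rpm

Throughput in SI: Q_s = 233.6 kg/h ÷ 3600 s/h = 0.0648889 kg/s
t_res = M / Q_s = 14.72 / 0.0648889 = 226.849 s
Geometry in SI: D = 106.4 mm → 0.1064 m, h = 4.07 mm → 0.00407 m
Allowable rise: ΔT_a = T_lim − T_in = 243.5 − 197.7 = 45.8 K
γ̇_max² = ΔT_a·ρ·cp / (η·t_res) = [45.8 × 1162 × 2028] / [346 × 226.849] = 1375.07 s⁻²
γ̇_max = sqrt(1375.07) = 37.082 s⁻¹
Solve γ̇ = πDN/h for N: N_max = γ̇_max·h/(π·D) = 37.082 × 0.00407 / (π × 0.1064) = 0.451508 rev/s = 27.0905 rpm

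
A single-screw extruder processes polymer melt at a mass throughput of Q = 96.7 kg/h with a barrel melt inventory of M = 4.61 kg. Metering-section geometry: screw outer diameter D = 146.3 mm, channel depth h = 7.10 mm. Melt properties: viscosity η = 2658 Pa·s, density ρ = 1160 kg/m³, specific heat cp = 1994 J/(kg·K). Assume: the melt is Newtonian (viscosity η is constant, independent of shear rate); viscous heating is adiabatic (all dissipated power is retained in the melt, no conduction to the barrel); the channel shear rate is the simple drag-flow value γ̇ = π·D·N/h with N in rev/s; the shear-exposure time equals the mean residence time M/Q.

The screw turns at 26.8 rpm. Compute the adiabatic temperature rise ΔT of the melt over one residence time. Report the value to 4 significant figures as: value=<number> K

Throughput in SI: Q_s = 96.7 kg/h ÷ 3600 s/h = 0.0268611 kg/s
Mean residence time: t_res = M/Q_s = 4.61 kg / 0.0268611 kg/s = 171.624 s
Geometry in metres: D = 146.3 mm → 0.1463 m, h = 7.10 mm → 0.0071 m; screw speed N = 26.8 rpm = 0.446667 rev/s
Shear rate: γ̇ = πDN/h = π·0.1463·0.446667/0.0071 = 28.9147 s⁻¹
ΔT = η·γ̇²·t_res/(ρ·cp) = [2658 × 28.9147² × 171.624] / [1160 × 1994] = 164.887 K

value=164.9 K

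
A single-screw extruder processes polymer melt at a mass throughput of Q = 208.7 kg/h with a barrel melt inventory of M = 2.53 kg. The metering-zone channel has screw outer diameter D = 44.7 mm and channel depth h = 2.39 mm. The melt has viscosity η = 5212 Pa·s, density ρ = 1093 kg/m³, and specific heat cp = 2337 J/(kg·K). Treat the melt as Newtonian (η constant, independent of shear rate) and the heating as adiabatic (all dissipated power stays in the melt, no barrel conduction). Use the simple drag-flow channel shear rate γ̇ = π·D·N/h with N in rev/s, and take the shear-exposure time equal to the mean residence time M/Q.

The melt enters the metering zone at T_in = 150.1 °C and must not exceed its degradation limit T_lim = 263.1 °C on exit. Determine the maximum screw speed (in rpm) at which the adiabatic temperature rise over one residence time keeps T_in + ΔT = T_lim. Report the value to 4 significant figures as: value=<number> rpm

Convert throughput: Q = 208.7 kg/h = 208.7/3600 = 0.0579722 kg/s
Mean residence time: t_res = M/Q_s = 2.53 kg / 0.0579722 kg/s = 43.6416 s
D = 44.7 mm = 0.0447 m;  h = 2.39 mm = 0.00239 m
ΔT_a = T_lim − T_in = 263.1 °C − 150.1 °C = 113 K
γ̇_max² = ΔT_a·ρ·cp/(η·t_res) = 113·1093·2337/(5212·43.6416) = 1268.97 s⁻²
Take the square root: γ̇_max = √(1268.97) = 35.6226 s⁻¹
N_max = γ̇_max·h / (π·D) = 35.6226 · 0.00239 / (π · 0.0447) = 0.606271 rev/s = 36.3762 rpm

value=36.38 rpm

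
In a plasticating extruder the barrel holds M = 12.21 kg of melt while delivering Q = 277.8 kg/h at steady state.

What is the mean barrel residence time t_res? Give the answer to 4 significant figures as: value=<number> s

Convert throughput: Q = 277.8 kg/h = 277.8/3600 = 0.0771667 kg/s
t_res = M / Q_s = 12.21 / 0.0771667 = 158.229 s

value=158.2 s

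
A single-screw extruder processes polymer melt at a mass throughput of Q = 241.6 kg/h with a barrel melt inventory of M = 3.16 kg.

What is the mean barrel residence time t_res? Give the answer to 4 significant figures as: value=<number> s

value=47.09 s

Convert throughput: Q = 241.6 kg/h = 241.6/3600 = 0.0671111 kg/s
t_res = M / Q_s = 3.16 / 0.0671111 = 47.0861 s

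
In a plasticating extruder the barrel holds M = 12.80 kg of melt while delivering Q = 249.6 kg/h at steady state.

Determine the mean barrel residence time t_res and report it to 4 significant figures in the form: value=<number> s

Convert throughput: Q = 249.6 kg/h = 249.6/3600 = 0.0693333 kg/s
t_res = M / Q_s = 12.80 ÷ 0.0693333 = 184.615 s

value=184.6 s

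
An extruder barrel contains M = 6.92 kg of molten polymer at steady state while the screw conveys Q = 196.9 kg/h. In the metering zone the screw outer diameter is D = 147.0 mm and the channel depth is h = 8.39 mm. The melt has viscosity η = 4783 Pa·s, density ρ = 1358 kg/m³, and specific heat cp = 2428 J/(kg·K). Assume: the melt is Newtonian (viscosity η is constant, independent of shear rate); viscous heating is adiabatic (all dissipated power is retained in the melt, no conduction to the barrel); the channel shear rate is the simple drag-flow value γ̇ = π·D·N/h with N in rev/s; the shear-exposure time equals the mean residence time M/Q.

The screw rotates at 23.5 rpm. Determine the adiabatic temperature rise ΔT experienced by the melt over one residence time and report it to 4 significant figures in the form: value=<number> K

value=85.30 K

Q_s = Q / 3600 = 196.9 / 3600 = 0.0546944 kg/s
t_res = M / Q_s = 6.92 / 0.0546944 = 126.521 s
D = 147.0 mm = 0.147 m;  h = 8.39 mm = 0.00839 m;  N = 23.5 rpm / 60 = 0.391667 rev/s
γ̇ = π D N / h = (π)(0.147)(0.391667) / 0.00839 = 21.5587 s⁻¹
Adiabatic rise: ΔT = η γ̇² t_res / (ρ cp) = 4783·(21.5587)²·126.521 / (1358·2428) = 85.3019 K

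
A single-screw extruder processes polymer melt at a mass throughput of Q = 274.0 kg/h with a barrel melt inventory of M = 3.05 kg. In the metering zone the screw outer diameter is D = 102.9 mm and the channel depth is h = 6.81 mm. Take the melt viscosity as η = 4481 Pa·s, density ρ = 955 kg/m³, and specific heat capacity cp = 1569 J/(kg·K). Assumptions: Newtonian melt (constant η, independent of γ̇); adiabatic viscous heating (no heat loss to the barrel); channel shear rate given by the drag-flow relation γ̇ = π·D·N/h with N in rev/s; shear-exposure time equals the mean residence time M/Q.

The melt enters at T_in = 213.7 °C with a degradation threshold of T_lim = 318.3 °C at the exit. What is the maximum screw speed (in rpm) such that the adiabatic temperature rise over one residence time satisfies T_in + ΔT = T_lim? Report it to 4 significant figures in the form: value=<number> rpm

Convert throughput: Q = 274.0 kg/h = 274.0/3600 = 0.0761111 kg/s
t_res = M / Q_s = 3.05 ÷ 0.0761111 = 40.073 s
D = 102.9 mm = 0.1029 m;  h = 6.81 mm = 0.00681 m
ΔT_a = T_lim − T_in = 318.3 − 213.7 = 104.6 K
Invert ΔT = ηγ̇²t_res/(ρcp) for γ̇: γ̇_max² = ΔT_a ρ cp / (η t_res) = 104.6·955·1569 / (4481·40.073) = 872.833 s⁻²
Take the square root: γ̇_max = √(872.833) = 29.5438 s⁻¹
N_max = γ̇_max h / (πD) = 29.5438·0.00681/(π·0.1029) = 0.622368 rev/s → ×60 = 37.3421 rpm

value=37.34 rpm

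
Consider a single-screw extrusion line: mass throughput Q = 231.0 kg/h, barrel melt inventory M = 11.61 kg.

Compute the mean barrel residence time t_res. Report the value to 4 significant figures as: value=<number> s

Q_s = Q / 3600 = 231.0 / 3600 = 0.0641667 kg/s
t_res = M / Q_s = 11.61 ÷ 0.0641667 = 180.935 s

value=180.9 s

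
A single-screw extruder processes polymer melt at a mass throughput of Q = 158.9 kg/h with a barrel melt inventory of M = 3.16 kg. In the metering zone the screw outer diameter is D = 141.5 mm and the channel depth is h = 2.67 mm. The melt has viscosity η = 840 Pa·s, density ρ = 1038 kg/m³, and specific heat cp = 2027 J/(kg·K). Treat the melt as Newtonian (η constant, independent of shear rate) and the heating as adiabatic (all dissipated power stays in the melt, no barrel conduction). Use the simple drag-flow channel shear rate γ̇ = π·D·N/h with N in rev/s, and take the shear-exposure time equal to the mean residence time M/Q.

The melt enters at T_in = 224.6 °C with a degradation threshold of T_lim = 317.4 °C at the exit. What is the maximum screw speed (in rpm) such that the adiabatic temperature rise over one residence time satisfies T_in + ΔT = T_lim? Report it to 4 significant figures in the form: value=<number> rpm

Throughput in SI: Q_s = 158.9 kg/h ÷ 3600 s/h = 0.0441389 kg/s
t_res = M / Q_s = 3.16 / 0.0441389 = 71.5922 s
D = 141.5 mm = 0.1415 m;  h = 2.67 mm = 0.00267 m
ΔT_a = T_lim − T_in = 317.4 °C − 224.6 °C = 92.8 K
γ̇_max² = ΔT_a·ρ·cp/(η·t_res) = 92.8·1038·2027/(840·71.5922) = 3246.79 s⁻²
γ̇_max = √3246.79 = 56.9806 s⁻¹
N_max = γ̇_max h / (πD) = 56.9806·0.00267/(π·0.1415) = 0.342241 rev/s → ×60 = 20.5345 rpm

value=20.53 rpm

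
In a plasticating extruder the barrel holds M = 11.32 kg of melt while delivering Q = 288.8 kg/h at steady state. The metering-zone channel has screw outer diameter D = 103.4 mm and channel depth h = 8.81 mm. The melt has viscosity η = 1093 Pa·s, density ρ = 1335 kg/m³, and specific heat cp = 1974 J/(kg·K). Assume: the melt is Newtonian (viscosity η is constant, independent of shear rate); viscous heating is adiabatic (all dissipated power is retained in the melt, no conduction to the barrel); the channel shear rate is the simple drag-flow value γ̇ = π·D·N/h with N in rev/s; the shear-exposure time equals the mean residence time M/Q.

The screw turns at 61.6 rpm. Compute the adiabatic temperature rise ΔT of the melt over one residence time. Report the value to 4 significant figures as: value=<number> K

value=83.87 K

Q_s = Q / 3600 = 288.8 / 3600 = 0.0802222 kg/s
t_res = M / Q_s = 11.32 / 0.0802222 = 141.108 s
Convert to SI: D = 0.1034 m, h = 0.00881 m, N = 61.6/60 = 1.02667 rev/s
γ̇ = π D N / h = (π)(0.1034)(1.02667) / 0.00881 = 37.8551 s⁻¹
ΔT = η·γ̇²·t_res/(ρ·cp) = [1093 × 37.8551² × 141.108] / [1335 × 1974] = 83.8671 K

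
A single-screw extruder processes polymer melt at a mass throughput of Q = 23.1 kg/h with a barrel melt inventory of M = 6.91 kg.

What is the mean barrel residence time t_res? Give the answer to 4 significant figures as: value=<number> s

Convert throughput: Q = 23.1 kg/h = 23.1/3600 = 0.00641667 kg/s
Mean residence time: t_res = M/Q_s = 6.91 kg / 0.00641667 kg/s = 1076.88 s

value=1077. s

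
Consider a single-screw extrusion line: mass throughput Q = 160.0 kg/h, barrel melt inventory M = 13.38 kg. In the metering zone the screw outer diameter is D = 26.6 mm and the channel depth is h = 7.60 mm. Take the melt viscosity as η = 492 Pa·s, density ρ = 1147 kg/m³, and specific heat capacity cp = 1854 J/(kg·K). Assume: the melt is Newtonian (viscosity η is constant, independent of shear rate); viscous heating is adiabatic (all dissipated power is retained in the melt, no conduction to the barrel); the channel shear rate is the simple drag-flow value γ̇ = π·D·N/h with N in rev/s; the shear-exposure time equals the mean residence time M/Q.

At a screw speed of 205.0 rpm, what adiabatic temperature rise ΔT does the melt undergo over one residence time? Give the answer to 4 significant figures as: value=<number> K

Throughput in SI: Q_s = 160.0 kg/h ÷ 3600 s/h = 0.0444444 kg/s
t_res = M / Q_s = 13.38 / 0.0444444 = 301.05 s
Geometry in metres: D = 26.6 mm → 0.0266 m, h = 7.60 mm → 0.0076 m; screw speed N = 205.0 rpm = 3.41667 rev/s
Shear rate: γ̇ = πDN/h = π·0.0266·3.41667/0.0076 = 37.5682 s⁻¹
ΔT = η·γ̇²·t_res/(ρ·cp) = [492 × 37.5682² × 301.05] / [1147 × 1854] = 98.3041 K

value=98.30 K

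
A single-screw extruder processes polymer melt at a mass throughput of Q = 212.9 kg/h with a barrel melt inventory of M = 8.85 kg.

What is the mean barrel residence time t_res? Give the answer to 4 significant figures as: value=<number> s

value=149.6 s

Throughput in SI: Q_s = 212.9 kg/h ÷ 3600 s/h = 0.0591389 kg/s
t_res = M / Q_s = 8.85 ÷ 0.0591389 = 149.648 s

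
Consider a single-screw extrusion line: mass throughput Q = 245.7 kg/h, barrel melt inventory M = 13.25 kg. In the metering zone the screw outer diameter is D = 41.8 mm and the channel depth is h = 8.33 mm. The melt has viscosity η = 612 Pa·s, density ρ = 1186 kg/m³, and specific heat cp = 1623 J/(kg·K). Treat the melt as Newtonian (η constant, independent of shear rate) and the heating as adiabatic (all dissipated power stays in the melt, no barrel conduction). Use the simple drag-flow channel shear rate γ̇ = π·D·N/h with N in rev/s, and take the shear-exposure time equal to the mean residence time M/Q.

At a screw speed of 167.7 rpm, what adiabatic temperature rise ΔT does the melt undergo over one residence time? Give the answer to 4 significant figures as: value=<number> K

value=119.8 K

Convert throughput: Q = 245.7 kg/h = 245.7/3600 = 0.06825 kg/s
t_res = M / Q_s = 13.25 / 0.06825 = 194.139 s
D = 41.8 mm = 0.0418 m;  h = 8.33 mm = 0.00833 m;  N = 167.7 rpm / 60 = 2.795 rev/s
Shear rate: γ̇ = πDN/h = π·0.0418·2.795/0.00833 = 44.0619 s⁻¹
Adiabatic rise: ΔT = η γ̇² t_res / (ρ cp) = 612·(44.0619)²·194.139 / (1186·1623) = 119.836 K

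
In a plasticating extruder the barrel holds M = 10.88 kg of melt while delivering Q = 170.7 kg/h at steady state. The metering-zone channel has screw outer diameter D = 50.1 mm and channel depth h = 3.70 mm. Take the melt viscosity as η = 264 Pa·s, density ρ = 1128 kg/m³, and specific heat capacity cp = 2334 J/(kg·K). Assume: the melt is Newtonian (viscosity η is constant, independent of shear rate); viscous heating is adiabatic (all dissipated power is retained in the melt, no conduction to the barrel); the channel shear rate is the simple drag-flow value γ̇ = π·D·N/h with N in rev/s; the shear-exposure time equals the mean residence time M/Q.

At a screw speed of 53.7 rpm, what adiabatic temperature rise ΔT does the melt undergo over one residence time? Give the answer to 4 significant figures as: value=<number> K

value=33.35 K

Throughput in SI: Q_s = 170.7 kg/h ÷ 3600 s/h = 0.0474167 kg/s
t_res = M / Q_s = 10.88 / 0.0474167 = 229.455 s
Convert to SI: D = 0.0501 m, h = 0.0037 m, N = 53.7/60 = 0.895 rev/s
γ̇ = π·D·N / h = π · 0.0501 · 0.895 / 0.0037 = 38.0723 s⁻¹
Adiabatic rise: ΔT = η γ̇² t_res / (ρ cp) = 264·(38.0723)²·229.455 / (1128·2334) = 33.3511 K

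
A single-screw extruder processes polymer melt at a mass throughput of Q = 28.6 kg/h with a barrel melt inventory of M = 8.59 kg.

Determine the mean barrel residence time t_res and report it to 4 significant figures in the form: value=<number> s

value=1081. s

Q_s = Q / 3600 = 28.6 / 3600 = 0.00794444 kg/s
Mean residence time: t_res = M/Q_s = 8.59 kg / 0.00794444 kg/s = 1081.26 s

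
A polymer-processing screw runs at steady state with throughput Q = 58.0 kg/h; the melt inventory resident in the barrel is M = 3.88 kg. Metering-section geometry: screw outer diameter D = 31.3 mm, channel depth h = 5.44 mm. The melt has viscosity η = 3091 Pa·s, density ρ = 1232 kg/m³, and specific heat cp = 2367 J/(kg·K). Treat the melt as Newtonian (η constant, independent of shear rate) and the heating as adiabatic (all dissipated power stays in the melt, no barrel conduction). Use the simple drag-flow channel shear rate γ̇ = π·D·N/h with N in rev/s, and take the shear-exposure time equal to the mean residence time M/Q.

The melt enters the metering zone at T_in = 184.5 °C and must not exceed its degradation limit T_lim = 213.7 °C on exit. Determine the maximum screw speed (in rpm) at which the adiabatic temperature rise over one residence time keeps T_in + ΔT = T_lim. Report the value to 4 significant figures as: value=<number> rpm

Q_s = Q / 3600 = 58.0 / 3600 = 0.0161111 kg/s
t_res = M / Q_s = 3.88 / 0.0161111 = 240.828 s
Geometry in SI: D = 31.3 mm → 0.0313 m, h = 5.44 mm → 0.00544 m
ΔT_a = T_lim − T_in = 213.7 °C − 184.5 °C = 29.2 K
γ̇_max² = ΔT_a·ρ·cp / (η·t_res) = [29.2 × 1232 × 2367] / [3091 × 240.828] = 114.39 s⁻²
γ̇_max = sqrt(114.39) = 10.6953 s⁻¹
N_max = γ̇_max h / (πD) = 10.6953·0.00544/(π·0.0313) = 0.591695 rev/s → ×60 = 35.5017 rpm

value=35.50 rpm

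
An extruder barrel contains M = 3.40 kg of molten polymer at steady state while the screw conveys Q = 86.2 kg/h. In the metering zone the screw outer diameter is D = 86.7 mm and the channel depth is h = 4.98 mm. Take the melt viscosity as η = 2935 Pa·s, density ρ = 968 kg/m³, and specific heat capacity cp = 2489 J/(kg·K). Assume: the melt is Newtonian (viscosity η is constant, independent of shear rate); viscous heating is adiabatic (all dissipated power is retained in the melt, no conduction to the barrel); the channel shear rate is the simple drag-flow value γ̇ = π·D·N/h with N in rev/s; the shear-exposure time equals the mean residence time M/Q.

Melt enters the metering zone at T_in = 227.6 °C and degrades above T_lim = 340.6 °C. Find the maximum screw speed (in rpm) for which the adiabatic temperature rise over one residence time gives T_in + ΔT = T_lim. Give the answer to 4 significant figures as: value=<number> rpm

value=28.04 rpm

Throughput in SI: Q_s = 86.2 kg/h ÷ 3600 s/h = 0.0239444 kg/s
t_res = M / Q_s = 3.40 / 0.0239444 = 141.995 s
Convert to metres: D = 0.0867 m, h = 0.00498 m
Allowable rise: ΔT_a = T_lim − T_in = 340.6 − 227.6 = 113 K
γ̇_max² = ΔT_a·ρ·cp/(η·t_res) = 113·968·2489/(2935·141.995) = 653.276 s⁻²
γ̇_max = √653.276 = 25.5593 s⁻¹
Solve γ̇ = πDN/h for N: N_max = γ̇_max·h/(π·D) = 25.5593 × 0.00498 / (π × 0.0867) = 0.467314 rev/s = 28.0388 rpm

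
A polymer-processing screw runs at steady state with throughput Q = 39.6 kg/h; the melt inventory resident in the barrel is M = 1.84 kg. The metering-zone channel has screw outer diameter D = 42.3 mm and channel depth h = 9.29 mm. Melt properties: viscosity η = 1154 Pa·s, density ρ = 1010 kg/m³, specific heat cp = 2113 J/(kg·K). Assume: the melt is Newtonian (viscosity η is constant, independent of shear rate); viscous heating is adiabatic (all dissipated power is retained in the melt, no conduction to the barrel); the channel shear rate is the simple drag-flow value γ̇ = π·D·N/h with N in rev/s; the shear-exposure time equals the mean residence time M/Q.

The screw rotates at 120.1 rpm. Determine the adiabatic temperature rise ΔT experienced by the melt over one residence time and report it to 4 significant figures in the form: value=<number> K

Throughput in SI: Q_s = 39.6 kg/h ÷ 3600 s/h = 0.011 kg/s
Mean residence time: t_res = M/Q_s = 1.84 kg / 0.011 kg/s = 167.273 s
Convert to SI: D = 0.0423 m, h = 0.00929 m, N = 120.1/60 = 2.00167 rev/s
γ̇ = π D N / h = (π)(0.0423)(2.00167) / 0.00929 = 28.633 s⁻¹
ΔT = η·γ̇²·t_res/(ρ·cp) = [1154 × 28.633² × 167.273] / [1010 × 2113] = 74.1554 K

value=74.16 K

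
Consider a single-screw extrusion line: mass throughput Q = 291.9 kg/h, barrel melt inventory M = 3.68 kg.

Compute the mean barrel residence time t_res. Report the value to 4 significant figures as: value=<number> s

Convert throughput: Q = 291.9 kg/h = 291.9/3600 = 0.0810833 kg/s
t_res = M / Q_s = 3.68 / 0.0810833 = 45.3854 s

value=45.39 s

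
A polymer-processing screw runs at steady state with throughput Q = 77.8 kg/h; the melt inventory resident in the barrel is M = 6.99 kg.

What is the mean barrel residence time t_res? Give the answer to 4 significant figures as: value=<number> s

value=323.4 s

Throughput in SI: Q_s = 77.8 kg/h ÷ 3600 s/h = 0.0216111 kg/s
t_res = M / Q_s = 6.99 ÷ 0.0216111 = 323.445 s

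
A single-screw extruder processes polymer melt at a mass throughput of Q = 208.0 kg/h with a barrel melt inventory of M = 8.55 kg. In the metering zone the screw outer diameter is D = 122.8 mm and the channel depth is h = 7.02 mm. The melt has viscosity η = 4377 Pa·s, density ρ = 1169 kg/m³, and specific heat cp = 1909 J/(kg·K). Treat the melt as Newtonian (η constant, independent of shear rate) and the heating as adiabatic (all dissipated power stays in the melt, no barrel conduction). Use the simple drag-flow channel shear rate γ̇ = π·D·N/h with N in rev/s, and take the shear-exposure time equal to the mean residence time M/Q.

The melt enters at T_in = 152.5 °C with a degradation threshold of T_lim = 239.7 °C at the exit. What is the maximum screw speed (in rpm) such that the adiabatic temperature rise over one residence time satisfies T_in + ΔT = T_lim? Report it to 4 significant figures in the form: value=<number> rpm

Convert throughput: Q = 208.0 kg/h = 208.0/3600 = 0.0577778 kg/s
t_res = M / Q_s = 8.55 ÷ 0.0577778 = 147.981 s
Geometry in SI: D = 122.8 mm → 0.1228 m, h = 7.02 mm → 0.00702 m
ΔT_a = T_lim − T_in = 239.7 − 152.5 = 87.2 K
Invert ΔT = ηγ̇²t_res/(ρcp) for γ̇: γ̇_max² = ΔT_a ρ cp / (η t_res) = 87.2·1169·1909 / (4377·147.981) = 300.438 s⁻²
γ̇_max = √300.438 = 17.3332 s⁻¹
Solve γ̇ = πDN/h for N: N_max = γ̇_max·h/(π·D) = 17.3332 × 0.00702 / (π × 0.1228) = 0.315403 rev/s = 18.9242 rpm

value=18.92 rpm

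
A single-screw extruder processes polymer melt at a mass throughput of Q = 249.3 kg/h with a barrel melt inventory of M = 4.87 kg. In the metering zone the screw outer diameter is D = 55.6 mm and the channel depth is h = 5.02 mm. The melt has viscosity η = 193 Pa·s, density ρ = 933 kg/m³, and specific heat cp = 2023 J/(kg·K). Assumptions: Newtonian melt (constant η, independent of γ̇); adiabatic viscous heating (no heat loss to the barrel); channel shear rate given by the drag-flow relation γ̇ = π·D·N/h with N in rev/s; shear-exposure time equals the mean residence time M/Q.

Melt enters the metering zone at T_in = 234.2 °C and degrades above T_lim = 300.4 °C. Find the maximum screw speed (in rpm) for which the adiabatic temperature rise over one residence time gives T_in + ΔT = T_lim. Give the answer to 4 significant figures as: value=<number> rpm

value=165.4 rpm

Throughput in SI: Q_s = 249.3 kg/h ÷ 3600 s/h = 0.06925 kg/s
t_res = M / Q_s = 4.87 / 0.06925 = 70.3249 s
Convert to metres: D = 0.0556 m, h = 0.00502 m
Allowable rise: ΔT_a = T_lim − T_in = 300.4 − 234.2 = 66.2 K
γ̇_max² = ΔT_a·ρ·cp / (η·t_res) = [66.2 × 933 × 2023] / [193 × 70.3249] = 9205.96 s⁻²
γ̇_max = sqrt(9205.96) = 95.9477 s⁻¹
N_max = γ̇_max h / (πD) = 95.9477·0.00502/(π·0.0556) = 2.75749 rev/s → ×60 = 165.449 rpm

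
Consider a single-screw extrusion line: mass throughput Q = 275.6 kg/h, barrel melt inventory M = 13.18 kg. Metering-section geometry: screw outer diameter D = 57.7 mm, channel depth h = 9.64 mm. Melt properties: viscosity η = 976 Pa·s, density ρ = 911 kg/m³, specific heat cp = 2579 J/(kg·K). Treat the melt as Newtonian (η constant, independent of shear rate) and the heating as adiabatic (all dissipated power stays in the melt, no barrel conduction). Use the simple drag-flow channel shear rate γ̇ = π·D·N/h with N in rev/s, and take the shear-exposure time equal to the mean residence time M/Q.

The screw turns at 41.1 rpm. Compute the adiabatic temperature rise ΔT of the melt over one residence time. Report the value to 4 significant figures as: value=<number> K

Throughput in SI: Q_s = 275.6 kg/h ÷ 3600 s/h = 0.0765556 kg/s
Mean residence time: t_res = M/Q_s = 13.18 kg / 0.0765556 kg/s = 172.163 s
Geometry in metres: D = 57.7 mm → 0.0577 m, h = 9.64 mm → 0.00964 m; screw speed N = 41.1 rpm = 0.685 rev/s
γ̇ = π D N / h = (π)(0.0577)(0.685) / 0.00964 = 12.8807 s⁻¹
ΔT = η·γ̇²·t_res / (ρ·cp) = 976 · (12.8807)² · 172.163 / (911 · 2579) = 11.8658 K

value=11.87 K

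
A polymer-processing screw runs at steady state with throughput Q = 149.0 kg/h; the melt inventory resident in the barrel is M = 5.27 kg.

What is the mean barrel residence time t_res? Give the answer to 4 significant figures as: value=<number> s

Q_s = Q / 3600 = 149.0 / 3600 = 0.0413889 kg/s
Mean residence time: t_res = M/Q_s = 5.27 kg / 0.0413889 kg/s = 127.329 s

value=127.3 s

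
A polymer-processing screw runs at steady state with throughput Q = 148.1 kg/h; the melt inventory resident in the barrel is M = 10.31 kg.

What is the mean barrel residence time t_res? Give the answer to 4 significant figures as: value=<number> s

Convert throughput: Q = 148.1 kg/h = 148.1/3600 = 0.0411389 kg/s
t_res = M / Q_s = 10.31 / 0.0411389 = 250.614 s

value=250.6 s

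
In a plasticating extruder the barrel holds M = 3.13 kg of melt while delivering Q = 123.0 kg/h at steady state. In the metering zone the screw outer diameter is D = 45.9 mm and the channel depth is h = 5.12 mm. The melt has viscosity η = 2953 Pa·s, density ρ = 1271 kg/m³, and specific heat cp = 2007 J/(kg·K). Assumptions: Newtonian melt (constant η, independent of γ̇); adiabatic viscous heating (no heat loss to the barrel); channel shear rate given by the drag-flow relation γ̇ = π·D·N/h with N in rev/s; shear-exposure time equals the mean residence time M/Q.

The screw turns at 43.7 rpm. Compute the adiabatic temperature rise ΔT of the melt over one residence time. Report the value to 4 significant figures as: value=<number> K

Throughput in SI: Q_s = 123.0 kg/h ÷ 3600 s/h = 0.0341667 kg/s
t_res = M / Q_s = 3.13 / 0.0341667 = 91.6098 s
D = 45.9 mm = 0.0459 m;  h = 5.12 mm = 0.00512 m;  N = 43.7 rpm / 60 = 0.728333 rev/s
γ̇ = π·D·N / h = π · 0.0459 · 0.728333 / 0.00512 = 20.5127 s⁻¹
ΔT = η·γ̇²·t_res / (ρ·cp) = 2953 · (20.5127)² · 91.6098 / (1271 · 2007) = 44.6229 K

value=44.62 K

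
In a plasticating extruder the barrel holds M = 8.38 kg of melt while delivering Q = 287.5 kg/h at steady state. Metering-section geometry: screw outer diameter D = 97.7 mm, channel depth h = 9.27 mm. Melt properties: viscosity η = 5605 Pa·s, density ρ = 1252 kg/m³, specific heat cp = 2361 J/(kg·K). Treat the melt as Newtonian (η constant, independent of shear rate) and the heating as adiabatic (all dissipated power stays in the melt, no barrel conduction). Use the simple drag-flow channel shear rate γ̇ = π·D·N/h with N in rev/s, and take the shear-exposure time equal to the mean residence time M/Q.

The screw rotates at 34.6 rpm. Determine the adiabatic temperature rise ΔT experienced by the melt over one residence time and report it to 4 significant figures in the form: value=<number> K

Throughput in SI: Q_s = 287.5 kg/h ÷ 3600 s/h = 0.0798611 kg/s
t_res = M / Q_s = 8.38 / 0.0798611 = 104.932 s
Convert to SI: D = 0.0977 m, h = 0.00927 m, N = 34.6/60 = 0.576667 rev/s
Shear rate: γ̇ = πDN/h = π·0.0977·0.576667/0.00927 = 19.0937 s⁻¹
Adiabatic rise: ΔT = η γ̇² t_res / (ρ cp) = 5605·(19.0937)²·104.932 / (1252·2361) = 72.5376 K

value=72.54 K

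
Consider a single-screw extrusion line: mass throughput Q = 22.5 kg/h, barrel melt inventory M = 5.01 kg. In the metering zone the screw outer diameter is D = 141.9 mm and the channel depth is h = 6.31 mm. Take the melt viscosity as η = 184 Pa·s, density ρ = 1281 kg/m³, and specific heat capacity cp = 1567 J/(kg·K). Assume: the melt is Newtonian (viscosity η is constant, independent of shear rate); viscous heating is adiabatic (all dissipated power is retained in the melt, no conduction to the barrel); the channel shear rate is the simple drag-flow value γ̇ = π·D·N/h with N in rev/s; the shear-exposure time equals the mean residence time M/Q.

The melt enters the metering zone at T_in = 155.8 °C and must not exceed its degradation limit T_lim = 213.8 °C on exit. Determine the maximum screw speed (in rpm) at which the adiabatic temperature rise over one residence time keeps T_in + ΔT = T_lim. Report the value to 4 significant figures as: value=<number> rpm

Convert throughput: Q = 22.5 kg/h = 22.5/3600 = 0.00625 kg/s
Mean residence time: t_res = M/Q_s = 5.01 kg / 0.00625 kg/s = 801.6 s
Convert to metres: D = 0.1419 m, h = 0.00631 m
ΔT_a = T_lim − T_in = 213.8 − 155.8 = 58 K
γ̇_max² = ΔT_a·ρ·cp / (η·t_res) = [58 × 1281 × 1567] / [184 × 801.6] = 789.352 s⁻²
Take the square root: γ̇_max = √(789.352) = 28.0954 s⁻¹
N_max = γ̇_max·h / (π·D) = 28.0954 · 0.00631 / (π · 0.1419) = 0.397679 rev/s = 23.8607 rpm

value=23.86 rpm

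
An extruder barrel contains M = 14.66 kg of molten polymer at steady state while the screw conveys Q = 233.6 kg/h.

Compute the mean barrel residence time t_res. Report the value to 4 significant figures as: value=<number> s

value=225.9 s

Q_s = Q / 3600 = 233.6 / 3600 = 0.0648889 kg/s
t_res = M / Q_s = 14.66 ÷ 0.0648889 = 225.925 s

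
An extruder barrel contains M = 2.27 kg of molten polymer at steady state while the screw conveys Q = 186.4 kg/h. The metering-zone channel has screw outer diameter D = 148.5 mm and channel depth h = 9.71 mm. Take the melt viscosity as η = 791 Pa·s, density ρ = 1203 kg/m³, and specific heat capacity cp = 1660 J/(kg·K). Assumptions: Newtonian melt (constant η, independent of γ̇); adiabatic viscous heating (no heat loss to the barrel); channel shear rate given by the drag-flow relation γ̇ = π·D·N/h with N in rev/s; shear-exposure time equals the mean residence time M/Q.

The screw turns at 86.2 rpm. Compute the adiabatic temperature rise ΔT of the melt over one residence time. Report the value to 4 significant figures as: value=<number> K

value=82.74 K

Q_s = Q / 3600 = 186.4 / 3600 = 0.0517778 kg/s
t_res = M / Q_s = 2.27 ÷ 0.0517778 = 43.8412 s
D = 148.5 mm = 0.1485 m;  h = 9.71 mm = 0.00971 m;  N = 86.2 rpm / 60 = 1.43667 rev/s
Shear rate: γ̇ = πDN/h = π·0.1485·1.43667/0.00971 = 69.0261 s⁻¹
Adiabatic rise: ΔT = η γ̇² t_res / (ρ cp) = 791·(69.0261)²·43.8412 / (1203·1660) = 82.7392 K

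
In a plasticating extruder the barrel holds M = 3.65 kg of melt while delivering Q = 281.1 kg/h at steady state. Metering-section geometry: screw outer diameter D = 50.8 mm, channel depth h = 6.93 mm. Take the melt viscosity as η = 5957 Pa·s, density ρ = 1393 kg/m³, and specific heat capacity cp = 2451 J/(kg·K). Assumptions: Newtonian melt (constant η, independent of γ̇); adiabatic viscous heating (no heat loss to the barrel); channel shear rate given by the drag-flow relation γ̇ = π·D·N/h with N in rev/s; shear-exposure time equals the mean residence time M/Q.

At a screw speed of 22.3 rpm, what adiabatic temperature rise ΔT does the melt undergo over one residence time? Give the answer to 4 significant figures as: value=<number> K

Convert throughput: Q = 281.1 kg/h = 281.1/3600 = 0.0780833 kg/s
Mean residence time: t_res = M/Q_s = 3.65 kg / 0.0780833 kg/s = 46.7449 s
Geometry in metres: D = 50.8 mm → 0.0508 m, h = 6.93 mm → 0.00693 m; screw speed N = 22.3 rpm = 0.371667 rev/s
γ̇ = π·D·N / h = π · 0.0508 · 0.371667 / 0.00693 = 8.55922 s⁻¹
ΔT = η·γ̇²·t_res / (ρ·cp) = 5957 · (8.55922)² · 46.7449 / (1393 · 2451) = 5.97497 K

value=5.975 K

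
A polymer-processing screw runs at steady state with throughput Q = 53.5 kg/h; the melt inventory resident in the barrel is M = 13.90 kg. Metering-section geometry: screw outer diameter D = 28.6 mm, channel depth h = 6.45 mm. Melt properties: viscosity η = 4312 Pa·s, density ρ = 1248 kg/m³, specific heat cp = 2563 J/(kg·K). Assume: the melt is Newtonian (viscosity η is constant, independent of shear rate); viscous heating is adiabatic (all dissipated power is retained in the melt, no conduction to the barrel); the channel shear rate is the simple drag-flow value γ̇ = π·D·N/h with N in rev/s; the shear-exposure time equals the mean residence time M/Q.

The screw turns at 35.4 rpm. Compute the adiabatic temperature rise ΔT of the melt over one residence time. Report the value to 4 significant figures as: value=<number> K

value=85.17 K

Throughput in SI: Q_s = 53.5 kg/h ÷ 3600 s/h = 0.0148611 kg/s
t_res = M / Q_s = 13.90 / 0.0148611 = 935.327 s
Convert to SI: D = 0.0286 m, h = 0.00645 m, N = 35.4/60 = 0.59 rev/s
Shear rate: γ̇ = πDN/h = π·0.0286·0.59/0.00645 = 8.2188 s⁻¹
Adiabatic rise: ΔT = η γ̇² t_res / (ρ cp) = 4312·(8.2188)²·935.327 / (1248·2563) = 85.1717 K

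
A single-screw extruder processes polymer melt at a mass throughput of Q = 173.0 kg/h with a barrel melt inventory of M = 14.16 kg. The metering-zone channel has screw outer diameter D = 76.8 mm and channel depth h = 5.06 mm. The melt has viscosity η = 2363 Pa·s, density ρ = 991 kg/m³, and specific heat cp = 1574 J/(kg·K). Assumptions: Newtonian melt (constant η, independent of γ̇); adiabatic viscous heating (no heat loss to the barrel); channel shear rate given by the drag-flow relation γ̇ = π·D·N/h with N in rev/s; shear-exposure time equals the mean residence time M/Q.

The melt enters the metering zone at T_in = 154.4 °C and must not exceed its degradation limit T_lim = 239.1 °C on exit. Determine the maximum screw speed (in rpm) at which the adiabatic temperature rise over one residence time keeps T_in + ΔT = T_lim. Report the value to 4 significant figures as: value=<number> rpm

Convert throughput: Q = 173.0 kg/h = 173.0/3600 = 0.0480556 kg/s
t_res = M / Q_s = 14.16 ÷ 0.0480556 = 294.659 s
Geometry in SI: D = 76.8 mm → 0.0768 m, h = 5.06 mm → 0.00506 m
ΔT_a = T_lim − T_in = 239.1 − 154.4 = 84.7 K
γ̇_max² = ΔT_a·ρ·cp/(η·t_res) = 84.7·991·1574/(2363·294.659) = 189.749 s⁻²
Take the square root: γ̇_max = √(189.749) = 13.7749 s⁻¹
N_max = γ̇_max·h / (π·D) = 13.7749 · 0.00506 / (π · 0.0768) = 0.288887 rev/s = 17.3332 rpm

value=17.33 rpm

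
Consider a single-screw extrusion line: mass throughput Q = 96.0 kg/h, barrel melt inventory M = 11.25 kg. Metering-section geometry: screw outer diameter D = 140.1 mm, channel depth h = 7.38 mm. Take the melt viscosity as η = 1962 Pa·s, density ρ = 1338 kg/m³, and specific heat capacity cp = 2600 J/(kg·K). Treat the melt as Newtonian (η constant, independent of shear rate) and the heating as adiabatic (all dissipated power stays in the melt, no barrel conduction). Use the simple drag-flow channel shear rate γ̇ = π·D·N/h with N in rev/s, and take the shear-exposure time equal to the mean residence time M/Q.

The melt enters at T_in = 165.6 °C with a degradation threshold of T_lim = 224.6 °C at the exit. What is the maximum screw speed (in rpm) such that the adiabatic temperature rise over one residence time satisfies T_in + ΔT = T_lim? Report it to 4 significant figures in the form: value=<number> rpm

value=15.84 rpm

Convert throughput: Q = 96.0 kg/h = 96.0/3600 = 0.0266667 kg/s
t_res = M / Q_s = 11.25 ÷ 0.0266667 = 421.875 s
Convert to metres: D = 0.1401 m, h = 0.00738 m
ΔT_a = T_lim − T_in = 224.6 − 165.6 = 59 K
γ̇_max² = ΔT_a·ρ·cp/(η·t_res) = 59·1338·2600/(1962·421.875) = 247.97 s⁻²
γ̇_max = √247.97 = 15.7471 s⁻¹
N_max = γ̇_max h / (πD) = 15.7471·0.00738/(π·0.1401) = 0.264039 rev/s → ×60 = 15.8423 rpm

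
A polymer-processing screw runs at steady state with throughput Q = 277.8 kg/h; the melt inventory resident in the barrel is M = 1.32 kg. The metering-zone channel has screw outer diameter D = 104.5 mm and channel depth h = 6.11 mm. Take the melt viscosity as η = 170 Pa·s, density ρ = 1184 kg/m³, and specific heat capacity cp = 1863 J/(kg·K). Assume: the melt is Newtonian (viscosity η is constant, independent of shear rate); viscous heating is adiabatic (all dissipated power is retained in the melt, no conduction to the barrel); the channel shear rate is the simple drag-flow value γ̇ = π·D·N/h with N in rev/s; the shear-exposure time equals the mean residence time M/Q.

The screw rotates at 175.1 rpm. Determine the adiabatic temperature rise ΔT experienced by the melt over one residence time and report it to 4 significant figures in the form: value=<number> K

value=32.42 K

Q_s = Q / 3600 = 277.8 / 3600 = 0.0771667 kg/s
t_res = M / Q_s = 1.32 ÷ 0.0771667 = 17.1058 s
Geometry in metres: D = 104.5 mm → 0.1045 m, h = 6.11 mm → 0.00611 m; screw speed N = 175.1 rpm = 2.91833 rev/s
Shear rate: γ̇ = πDN/h = π·0.1045·2.91833/0.00611 = 156.805 s⁻¹
ΔT = η·γ̇²·t_res / (ρ·cp) = 170 · (156.805)² · 17.1058 / (1184 · 1863) = 32.4152 K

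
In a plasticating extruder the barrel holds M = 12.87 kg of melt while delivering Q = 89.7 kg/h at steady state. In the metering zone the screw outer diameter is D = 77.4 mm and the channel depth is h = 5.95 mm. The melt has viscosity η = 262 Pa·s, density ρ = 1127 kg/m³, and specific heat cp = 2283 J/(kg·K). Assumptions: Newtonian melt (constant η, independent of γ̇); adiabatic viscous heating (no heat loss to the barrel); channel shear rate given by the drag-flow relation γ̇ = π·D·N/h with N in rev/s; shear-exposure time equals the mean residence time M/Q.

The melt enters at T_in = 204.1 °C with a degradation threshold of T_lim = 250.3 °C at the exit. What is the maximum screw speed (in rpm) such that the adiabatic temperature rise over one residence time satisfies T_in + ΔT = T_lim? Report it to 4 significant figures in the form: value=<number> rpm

value=43.51 rpm

Convert throughput: Q = 89.7 kg/h = 89.7/3600 = 0.0249167 kg/s
Mean residence time: t_res = M/Q_s = 12.87 kg / 0.0249167 kg/s = 516.522 s
Geometry in SI: D = 77.4 mm → 0.0774 m, h = 5.95 mm → 0.00595 m
Allowable rise: ΔT_a = T_lim − T_in = 250.3 − 204.1 = 46.2 K
γ̇_max² = ΔT_a·ρ·cp/(η·t_res) = 46.2·1127·2283/(262·516.522) = 878.379 s⁻²
γ̇_max = sqrt(878.379) = 29.6375 s⁻¹
N_max = γ̇_max h / (πD) = 29.6375·0.00595/(π·0.0774) = 0.725216 rev/s → ×60 = 43.5129 rpm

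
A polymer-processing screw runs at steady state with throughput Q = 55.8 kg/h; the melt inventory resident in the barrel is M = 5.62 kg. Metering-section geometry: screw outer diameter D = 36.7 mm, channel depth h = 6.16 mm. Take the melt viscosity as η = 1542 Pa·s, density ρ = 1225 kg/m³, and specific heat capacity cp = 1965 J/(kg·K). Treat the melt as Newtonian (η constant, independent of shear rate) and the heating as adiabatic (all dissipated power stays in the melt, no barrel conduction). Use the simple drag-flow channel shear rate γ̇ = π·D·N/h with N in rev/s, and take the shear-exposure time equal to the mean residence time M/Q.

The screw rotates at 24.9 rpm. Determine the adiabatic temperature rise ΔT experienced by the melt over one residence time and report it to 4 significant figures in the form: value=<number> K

value=14.01 K

Q_s = Q / 3600 = 55.8 / 3600 = 0.0155 kg/s
t_res = M / Q_s = 5.62 / 0.0155 = 362.581 s
Convert to SI: D = 0.0367 m, h = 0.00616 m, N = 24.9/60 = 0.415 rev/s
Shear rate: γ̇ = πDN/h = π·0.0367·0.415/0.00616 = 7.76754 s⁻¹
ΔT = η·γ̇²·t_res / (ρ·cp) = 1542 · (7.76754)² · 362.581 / (1225 · 1965) = 14.0138 K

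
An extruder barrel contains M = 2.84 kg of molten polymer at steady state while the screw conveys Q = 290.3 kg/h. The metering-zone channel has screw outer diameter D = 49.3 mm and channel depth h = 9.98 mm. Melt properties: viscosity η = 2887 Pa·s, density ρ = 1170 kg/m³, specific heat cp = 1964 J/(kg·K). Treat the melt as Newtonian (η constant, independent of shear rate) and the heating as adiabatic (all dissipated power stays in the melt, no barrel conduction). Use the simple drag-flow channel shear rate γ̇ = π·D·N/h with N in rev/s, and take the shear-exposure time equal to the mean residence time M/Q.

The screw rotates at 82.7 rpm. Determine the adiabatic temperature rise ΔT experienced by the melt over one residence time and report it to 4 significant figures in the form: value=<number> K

value=20.25 K

Throughput in SI: Q_s = 290.3 kg/h ÷ 3600 s/h = 0.0806389 kg/s
t_res = M / Q_s = 2.84 ÷ 0.0806389 = 35.2187 s
D = 49.3 mm = 0.0493 m;  h = 9.98 mm = 0.00998 m;  N = 82.7 rpm / 60 = 1.37833 rev/s
γ̇ = π D N / h = (π)(0.0493)(1.37833) / 0.00998 = 21.3905 s⁻¹
Adiabatic rise: ΔT = η γ̇² t_res / (ρ cp) = 2887·(21.3905)²·35.2187 / (1170·1964) = 20.2458 K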